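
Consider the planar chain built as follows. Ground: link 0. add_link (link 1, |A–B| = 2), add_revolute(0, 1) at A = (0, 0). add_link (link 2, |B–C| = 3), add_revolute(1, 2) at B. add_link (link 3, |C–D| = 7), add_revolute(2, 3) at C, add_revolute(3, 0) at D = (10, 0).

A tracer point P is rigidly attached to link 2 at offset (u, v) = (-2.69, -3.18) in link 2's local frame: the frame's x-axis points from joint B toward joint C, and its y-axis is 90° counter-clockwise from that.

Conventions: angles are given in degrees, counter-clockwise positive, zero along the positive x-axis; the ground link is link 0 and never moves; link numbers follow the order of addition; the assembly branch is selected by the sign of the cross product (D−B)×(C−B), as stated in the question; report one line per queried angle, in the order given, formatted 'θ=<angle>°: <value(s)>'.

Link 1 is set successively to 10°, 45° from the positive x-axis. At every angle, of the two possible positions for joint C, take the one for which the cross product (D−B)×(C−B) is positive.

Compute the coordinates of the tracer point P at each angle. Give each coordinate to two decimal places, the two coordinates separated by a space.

A=(0,0), D=(10.00,0)
θ=10°: B = A + 2.00·(cos10°, sin10°) = (1.9696, 0.3473)
θ=10°: |BD| = 8.0379
θ=10°: circle(B,3.00) ∩ circle(D,7.00): a=1.5307, h=2.5801
θ=10°:   candidates: C₊=(3.6104,2.8588) cross=20.738; C₋=(3.3874,-2.2965) cross=-20.738
θ=10°:   branch + wants cross > 0 → take C=(3.6104,2.8588) (cross=20.738)
θ=10°: ex = (C−B)/|BC| = (0.5469,0.8372); ey = (-0.8372,0.5469)
θ=10°: P = B + -2.69·ex + -3.18·ey = (3.1606,-3.6439)
θ=45°: B = A + 2.00·(cos45°, sin45°) = (1.4142, 1.4142)
θ=45°: |BD| = 8.7015
θ=45°: circle(B,3.00) ∩ circle(D,7.00): a=2.0523, h=2.1882
θ=45°:   candidates: C₊=(3.7948,3.2398) cross=19.040; C₋=(3.0836,-1.0784) cross=-19.040
θ=45°:   branch + wants cross > 0 → take C=(3.7948,3.2398) (cross=19.040)
θ=45°: ex = (C−B)/|BC| = (0.7935,0.6085); ey = (-0.6085,0.7935)
θ=45°: P = B + -2.69·ex + -3.18·ey = (1.2147,-2.7462)

θ=10°: 3.16 -3.64
θ=45°: 1.21 -2.75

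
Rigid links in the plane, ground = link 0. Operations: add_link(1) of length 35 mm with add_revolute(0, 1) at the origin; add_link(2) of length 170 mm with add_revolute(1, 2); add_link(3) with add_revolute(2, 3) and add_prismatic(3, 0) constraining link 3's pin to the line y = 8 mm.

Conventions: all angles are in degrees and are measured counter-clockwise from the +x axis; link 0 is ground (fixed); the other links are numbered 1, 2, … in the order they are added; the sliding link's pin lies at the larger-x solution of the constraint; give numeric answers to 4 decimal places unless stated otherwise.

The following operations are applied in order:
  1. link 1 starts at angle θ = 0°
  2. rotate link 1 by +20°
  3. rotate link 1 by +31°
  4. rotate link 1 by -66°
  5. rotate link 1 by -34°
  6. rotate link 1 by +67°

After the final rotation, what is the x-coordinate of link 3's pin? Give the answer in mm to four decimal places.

geometry: r = 35 mm, L = 170 mm, e = 8 mm; θ starts at 0°
rotate link 1 by +20°: θ ← 0° +20° = 20°
rotate link 1 by +31°: θ ← 20° +31° = 51°
rotate link 1 by -66°: θ ← 51° -66° = -15°
rotate link 1 by -34°: θ ← -15° -34° = -49°
rotate link 1 by +67°: θ ← -49° +67° = 18°
crank pin P = (r cos θ, r sin θ) = (33.286978, 10.815595)
h = r sin θ − e = 10.815595 − 8 = 2.815595
x = r cos θ + √(L² − h²) = 33.286978 + 169.976682 = 203.263660

203.2637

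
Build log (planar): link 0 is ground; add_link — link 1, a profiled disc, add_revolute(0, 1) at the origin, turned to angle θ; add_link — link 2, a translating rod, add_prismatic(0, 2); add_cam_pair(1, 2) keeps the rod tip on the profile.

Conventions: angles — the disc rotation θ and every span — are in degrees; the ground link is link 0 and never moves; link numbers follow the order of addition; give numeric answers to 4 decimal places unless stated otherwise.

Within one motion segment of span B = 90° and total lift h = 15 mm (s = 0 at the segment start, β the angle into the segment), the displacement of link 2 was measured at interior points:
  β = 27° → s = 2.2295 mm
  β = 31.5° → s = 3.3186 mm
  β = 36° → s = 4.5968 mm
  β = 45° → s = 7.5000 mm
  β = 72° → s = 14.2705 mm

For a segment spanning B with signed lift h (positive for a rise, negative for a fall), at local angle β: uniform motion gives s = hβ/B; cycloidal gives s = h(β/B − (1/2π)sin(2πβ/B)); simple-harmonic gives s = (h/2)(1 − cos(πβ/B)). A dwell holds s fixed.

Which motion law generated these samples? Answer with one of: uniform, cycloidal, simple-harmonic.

candidates at β/B = r: uniform s = h·r (linear in β); cycloidal s = h·(r − sin(2πr)/(2π)); simple-harmonic s = (h/2)(1 − cos(πr))
β=27°: printed 2.2295 | uniform 4.5000, cycloidal 2.2295, simple-harmonic 3.0916
β=31.5°: printed 3.3186 | uniform 5.2500, cycloidal 3.3186, simple-harmonic 4.0951
β=36°: printed 4.5968 | uniform 6.0000, cycloidal 4.5968, simple-harmonic 5.1824
β=45°: printed 7.5000 | uniform 7.5000, cycloidal 7.5000, simple-harmonic 7.5000
β=72°: printed 14.2705 | uniform 12.0000, cycloidal 14.2705, simple-harmonic 13.5676
only one law matches every sample → cycloidal

cycloidal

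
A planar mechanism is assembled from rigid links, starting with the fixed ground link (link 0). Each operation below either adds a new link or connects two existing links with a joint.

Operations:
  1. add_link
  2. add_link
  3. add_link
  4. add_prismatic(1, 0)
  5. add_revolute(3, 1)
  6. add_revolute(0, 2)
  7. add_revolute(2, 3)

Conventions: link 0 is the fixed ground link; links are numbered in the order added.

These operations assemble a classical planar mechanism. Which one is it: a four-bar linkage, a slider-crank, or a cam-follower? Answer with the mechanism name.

links: 4 (incl. ground); joints: 3 revolute, 1 prismatic, 0 higher (cam) pair, forming one closed loop
4 links, 3 revolutes + 1 prismatic in one loop → slider-crank

slider-crank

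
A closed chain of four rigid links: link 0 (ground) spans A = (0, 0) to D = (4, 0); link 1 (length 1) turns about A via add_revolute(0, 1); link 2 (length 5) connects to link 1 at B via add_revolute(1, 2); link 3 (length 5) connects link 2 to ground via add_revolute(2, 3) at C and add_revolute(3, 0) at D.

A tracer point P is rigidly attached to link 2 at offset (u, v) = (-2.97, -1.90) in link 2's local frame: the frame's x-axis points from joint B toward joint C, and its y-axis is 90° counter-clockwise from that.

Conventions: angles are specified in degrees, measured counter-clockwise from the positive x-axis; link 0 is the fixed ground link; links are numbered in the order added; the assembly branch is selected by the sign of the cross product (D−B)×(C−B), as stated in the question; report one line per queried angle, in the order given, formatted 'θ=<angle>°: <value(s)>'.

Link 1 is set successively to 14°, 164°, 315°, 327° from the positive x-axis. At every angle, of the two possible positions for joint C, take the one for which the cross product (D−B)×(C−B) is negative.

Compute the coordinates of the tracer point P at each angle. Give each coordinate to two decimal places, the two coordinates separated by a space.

A=(0,0), D=(4.00,0)
θ=14°: B = A + 1.00·(cos14°, sin14°) = (0.9703, 0.2419)
θ=14°: |BD| = 3.0393
θ=14°: circle(B,5.00) ∩ circle(D,5.00): a=1.5197, h=4.7635
θ=14°:   candidates: C₊=(2.8643,4.8693) cross=14.478; C₋=(2.1060,-4.6274) cross=-14.478
θ=14°:   branch - wants cross < 0 → take C=(2.1060,-4.6274) (cross=-14.478)
θ=14°: ex = (C−B)/|BC| = (0.2271,-0.9739); ey = (0.9739,0.2271)
θ=14°: P = B + -2.97·ex + -1.90·ey = (-1.5546,2.7027)
θ=164°: B = A + 1.00·(cos164°, sin164°) = (-0.9613, 0.2756)
θ=164°: |BD| = 4.9689
θ=164°: circle(B,5.00) ∩ circle(D,5.00): a=2.4845, h=4.3391
θ=164°:   candidates: C₊=(1.7601,4.4702) cross=21.560; C₋=(1.2787,-4.1946) cross=-21.560
θ=164°:   branch - wants cross < 0 → take C=(1.2787,-4.1946) (cross=-21.560)
θ=164°: ex = (C−B)/|BC| = (0.4480,-0.8940); ey = (0.8940,0.4480)
θ=164°: P = B + -2.97·ex + -1.90·ey = (-3.9905,2.0798)
θ=315°: B = A + 1.00·(cos315°, sin315°) = (0.7071, -0.7071)
θ=315°: |BD| = 3.3680
θ=315°: circle(B,5.00) ∩ circle(D,5.00): a=1.6840, h=4.7079
θ=315°:   candidates: C₊=(1.3651,4.2494) cross=15.856; C₋=(3.3420,-4.9565) cross=-15.856
θ=315°:   branch - wants cross < 0 → take C=(3.3420,-4.9565) (cross=-15.856)
θ=315°: ex = (C−B)/|BC| = (0.5270,-0.8499); ey = (0.8499,0.5270)
θ=315°: P = B + -2.97·ex + -1.90·ey = (-2.4728,0.8158)
θ=327°: B = A + 1.00·(cos327°, sin327°) = (0.8387, -0.5446)
θ=327°: |BD| = 3.2079
θ=327°: circle(B,5.00) ∩ circle(D,5.00): a=1.6040, h=4.7358
θ=327°:   candidates: C₊=(1.6153,4.3947) cross=15.192; C₋=(3.2234,-4.9393) cross=-15.192
θ=327°:   branch - wants cross < 0 → take C=(3.2234,-4.9393) (cross=-15.192)
θ=327°: ex = (C−B)/|BC| = (0.4769,-0.8789); ey = (0.8789,0.4769)
θ=327°: P = B + -2.97·ex + -1.90·ey = (-2.2478,1.1596)

θ=14°: -1.55 2.70
θ=164°: -3.99 2.08
θ=315°: -2.47 0.82
θ=327°: -2.25 1.16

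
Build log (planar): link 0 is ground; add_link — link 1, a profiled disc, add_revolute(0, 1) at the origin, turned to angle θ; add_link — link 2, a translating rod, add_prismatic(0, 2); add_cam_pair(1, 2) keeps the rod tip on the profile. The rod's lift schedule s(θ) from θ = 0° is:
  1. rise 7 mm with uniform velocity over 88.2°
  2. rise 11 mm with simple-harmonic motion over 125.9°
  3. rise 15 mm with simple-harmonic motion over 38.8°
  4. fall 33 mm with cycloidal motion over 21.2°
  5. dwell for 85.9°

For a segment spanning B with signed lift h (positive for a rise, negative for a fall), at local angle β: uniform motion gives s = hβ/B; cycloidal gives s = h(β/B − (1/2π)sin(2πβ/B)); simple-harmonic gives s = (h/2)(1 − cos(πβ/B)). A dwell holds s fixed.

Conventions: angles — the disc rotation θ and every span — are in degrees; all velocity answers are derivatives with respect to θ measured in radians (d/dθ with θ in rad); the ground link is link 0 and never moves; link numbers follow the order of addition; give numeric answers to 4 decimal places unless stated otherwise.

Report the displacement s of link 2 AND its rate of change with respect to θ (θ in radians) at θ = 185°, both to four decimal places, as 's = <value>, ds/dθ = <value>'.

seg 1 [0°–88.2°] uniform, h=7: full span → s += 7 → s = 7.0000
seg 2 [88.2°–214.1°] simple-harmonic, h=11: θ=185° here. β=96.8, B=125.9. 11/2·(1 − cos(π·0.7689)) = 9.6126 → s = 16.6126
velocity in seg [88.2°–214.1°] (simple-harmonic), θ in radians: β = 96.8° = 1.6895 rad, B = 125.9° = 2.1974 rad; ds/dθ = (πh/(2B)) sin(πβ/B) = (π·11/(2·2.1974)) sin(π·0.7689) = 5.221163 mm/rad

s = 16.6126, ds/dθ = 5.2212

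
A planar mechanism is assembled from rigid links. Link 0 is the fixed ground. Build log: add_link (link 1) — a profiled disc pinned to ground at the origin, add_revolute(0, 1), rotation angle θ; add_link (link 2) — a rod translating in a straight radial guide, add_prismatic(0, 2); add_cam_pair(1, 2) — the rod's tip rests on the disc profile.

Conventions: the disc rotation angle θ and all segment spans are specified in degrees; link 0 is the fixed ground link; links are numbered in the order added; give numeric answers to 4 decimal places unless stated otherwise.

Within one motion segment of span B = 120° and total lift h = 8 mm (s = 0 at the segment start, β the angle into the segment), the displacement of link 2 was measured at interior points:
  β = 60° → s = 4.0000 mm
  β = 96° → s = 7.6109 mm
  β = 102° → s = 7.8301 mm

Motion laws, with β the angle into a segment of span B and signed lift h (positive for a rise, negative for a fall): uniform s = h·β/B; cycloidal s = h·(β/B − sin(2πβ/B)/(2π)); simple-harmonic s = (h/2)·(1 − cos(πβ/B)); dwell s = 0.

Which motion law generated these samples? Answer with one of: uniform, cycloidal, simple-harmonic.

candidates at β/B = r: uniform s = h·r (linear in β); cycloidal s = h·(r − sin(2πr)/(2π)); simple-harmonic s = (h/2)(1 − cos(πr))
β=60°: printed 4.0000 | uniform 4.0000, cycloidal 4.0000, simple-harmonic 4.0000
β=96°: printed 7.6109 | uniform 6.4000, cycloidal 7.6109, simple-harmonic 7.2361
β=102°: printed 7.8301 | uniform 6.8000, cycloidal 7.8301, simple-harmonic 7.5640
only one law matches every sample → cycloidal

cycloidal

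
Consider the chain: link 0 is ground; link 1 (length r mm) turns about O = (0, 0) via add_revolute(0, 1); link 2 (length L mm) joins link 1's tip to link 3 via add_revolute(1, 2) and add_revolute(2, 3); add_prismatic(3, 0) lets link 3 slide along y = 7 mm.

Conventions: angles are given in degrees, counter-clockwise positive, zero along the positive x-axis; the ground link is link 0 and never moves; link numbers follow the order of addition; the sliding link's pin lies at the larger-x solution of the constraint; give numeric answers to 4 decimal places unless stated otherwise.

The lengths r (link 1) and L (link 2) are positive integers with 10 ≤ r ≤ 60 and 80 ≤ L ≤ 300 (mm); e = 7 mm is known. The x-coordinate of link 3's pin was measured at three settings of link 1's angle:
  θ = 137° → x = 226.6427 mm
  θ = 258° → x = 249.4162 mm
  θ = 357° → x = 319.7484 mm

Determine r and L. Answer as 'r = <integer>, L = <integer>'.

constraint per measurement: (x − r cos θ)² + (r sin θ − e)² = L²
subtracting the θ₁ and θ₂ equations cancels the r² and L² terms:
r = (x₁² − x₂²) / (2[(x₁cos θ₁ + e sin θ₁) − (x₂cos θ₂ + e sin θ₂)]) = 53.0001 → r = 53
L² = (x₁ − r cos θ₁)² + (r sin θ₁ − e)² = 71289.0043 → L = 267.0000 → L = 267
check at θ₃=357°: x = 319.7484 (printed 319.7484) ✓

r = 53, L = 267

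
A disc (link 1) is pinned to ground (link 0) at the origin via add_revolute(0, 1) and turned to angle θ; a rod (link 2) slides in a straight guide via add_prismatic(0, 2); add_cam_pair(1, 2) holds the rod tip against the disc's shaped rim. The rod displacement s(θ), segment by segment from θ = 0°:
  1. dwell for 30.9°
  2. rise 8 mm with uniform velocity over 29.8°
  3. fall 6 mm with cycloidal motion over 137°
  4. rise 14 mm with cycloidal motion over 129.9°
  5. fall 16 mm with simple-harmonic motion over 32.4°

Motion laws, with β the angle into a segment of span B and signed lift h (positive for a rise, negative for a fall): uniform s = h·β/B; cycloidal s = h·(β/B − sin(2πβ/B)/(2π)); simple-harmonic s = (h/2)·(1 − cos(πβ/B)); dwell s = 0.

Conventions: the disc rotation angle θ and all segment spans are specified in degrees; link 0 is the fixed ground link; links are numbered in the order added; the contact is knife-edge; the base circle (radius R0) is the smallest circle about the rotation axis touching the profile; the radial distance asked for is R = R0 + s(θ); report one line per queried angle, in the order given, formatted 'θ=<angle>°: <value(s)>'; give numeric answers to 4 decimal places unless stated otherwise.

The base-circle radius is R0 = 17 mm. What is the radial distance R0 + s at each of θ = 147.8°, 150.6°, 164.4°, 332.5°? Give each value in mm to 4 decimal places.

segment 1 (0° to 30.9°, dwell): s unchanged at 0.0000
segment 2 (30.9° to 60.7°, uniform, h = 8) is passed completely: s = 0.0000 + (8) = 8.0000
θ = 147.8° falls in segment 3 (60.7° to 197.7°, cycloidal, h = -6): β = 147.8 − 60.7 = 87.1°, B = 137°; Δs = -6·(0.6358 − sin(2π·0.6358)/(2π)) = -4.5339; s = 8.0000 − 4.5339 = 3.4661
θ = 150.6° falls in segment 3 (60.7° to 197.7°, cycloidal, h = -6): β = 150.6 − 60.7 = 89.9°, B = 137°; Δs = -6·(0.6562 − sin(2π·0.6562)/(2π)) = -4.7311; s = 8.0000 − 4.7311 = 3.2689
θ = 164.4° falls in segment 3 (60.7° to 197.7°, cycloidal, h = -6): β = 164.4 − 60.7 = 103.7°, B = 137°; Δs = -6·(0.7569 − sin(2π·0.7569)/(2π)) = -5.4956; s = 8.0000 − 5.4956 = 2.5044
segment 3 (60.7° to 197.7°, cycloidal, h = -6) is passed completely: s = 8.0000 + (-6) = 2.0000
segment 4 (197.7° to 327.6°, cycloidal, h = 14) is passed completely: s = 2.0000 + (14) = 16.0000
θ = 332.5° falls in segment 5 (327.6° to 360°, simple-harmonic, h = -16): β = 332.5 − 327.6 = 4.9°, B = 32.4°; Δs = -16/2·(1 − cos(π·0.1512)) = -0.8861; s = 16.0000 − 0.8861 = 15.1139
θ=147.8°: R = R0 + s = 17 + 3.4661 = 20.4661
θ=150.6°: R = R0 + s = 17 + 3.2689 = 20.2689
θ=164.4°: R = R0 + s = 17 + 2.5044 = 19.5044
θ=332.5°: R = R0 + s = 17 + 15.1139 = 32.1139

θ=147.8°: 20.4661
θ=150.6°: 20.2689
θ=164.4°: 19.5044
θ=332.5°: 32.1139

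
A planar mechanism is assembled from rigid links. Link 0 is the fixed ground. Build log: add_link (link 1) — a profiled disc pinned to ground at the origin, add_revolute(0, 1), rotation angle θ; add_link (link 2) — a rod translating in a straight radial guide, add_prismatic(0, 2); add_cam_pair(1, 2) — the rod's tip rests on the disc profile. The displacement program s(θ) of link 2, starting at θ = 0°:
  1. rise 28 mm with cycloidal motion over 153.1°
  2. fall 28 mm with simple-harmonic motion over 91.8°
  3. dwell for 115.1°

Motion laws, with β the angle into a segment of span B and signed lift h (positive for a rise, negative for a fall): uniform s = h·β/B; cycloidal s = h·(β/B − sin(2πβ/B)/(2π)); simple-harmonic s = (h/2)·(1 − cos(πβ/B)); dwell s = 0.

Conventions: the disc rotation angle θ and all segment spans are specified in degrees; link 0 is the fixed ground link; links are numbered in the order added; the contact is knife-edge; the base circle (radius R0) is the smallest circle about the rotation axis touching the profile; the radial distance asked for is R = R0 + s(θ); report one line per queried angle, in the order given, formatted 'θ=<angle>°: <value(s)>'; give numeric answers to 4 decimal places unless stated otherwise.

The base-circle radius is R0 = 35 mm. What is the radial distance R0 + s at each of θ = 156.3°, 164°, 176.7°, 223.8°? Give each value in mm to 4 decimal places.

seg 1 [0°–153.1°] cycloidal, h=28: full span → s += 28 → s = 28.0000
seg 2 [153.1°–244.9°] simple-harmonic, h=-28: θ=156.3° here. β=3.2, B=91.8. -28/2·(1 − cos(π·0.0349)) = -0.0839 → s = 27.9161
seg 2 [153.1°–244.9°] simple-harmonic, h=-28: θ=164° here. β=10.9, B=91.8. -28/2·(1 − cos(π·0.1187)) = -0.9628 → s = 27.0372
seg 2 [153.1°–244.9°] simple-harmonic, h=-28: θ=176.7° here. β=23.6, B=91.8. -28/2·(1 − cos(π·0.2571)) = -4.3231 → s = 23.6769
seg 2 [153.1°–244.9°] simple-harmonic, h=-28: θ=223.8° here. β=70.7, B=91.8. -28/2·(1 − cos(π·0.7702)) = -24.5060 → s = 3.4940
θ=156.3°: R = R0 + s = 35 + 27.9161 = 62.9161
θ=164°: R = R0 + s = 35 + 27.0372 = 62.0372
θ=176.7°: R = R0 + s = 35 + 23.6769 = 58.6769
θ=223.8°: R = R0 + s = 35 + 3.4940 = 38.4940

θ=156.3°: 62.9161
θ=164°: 62.0372
θ=176.7°: 58.6769
θ=223.8°: 38.4940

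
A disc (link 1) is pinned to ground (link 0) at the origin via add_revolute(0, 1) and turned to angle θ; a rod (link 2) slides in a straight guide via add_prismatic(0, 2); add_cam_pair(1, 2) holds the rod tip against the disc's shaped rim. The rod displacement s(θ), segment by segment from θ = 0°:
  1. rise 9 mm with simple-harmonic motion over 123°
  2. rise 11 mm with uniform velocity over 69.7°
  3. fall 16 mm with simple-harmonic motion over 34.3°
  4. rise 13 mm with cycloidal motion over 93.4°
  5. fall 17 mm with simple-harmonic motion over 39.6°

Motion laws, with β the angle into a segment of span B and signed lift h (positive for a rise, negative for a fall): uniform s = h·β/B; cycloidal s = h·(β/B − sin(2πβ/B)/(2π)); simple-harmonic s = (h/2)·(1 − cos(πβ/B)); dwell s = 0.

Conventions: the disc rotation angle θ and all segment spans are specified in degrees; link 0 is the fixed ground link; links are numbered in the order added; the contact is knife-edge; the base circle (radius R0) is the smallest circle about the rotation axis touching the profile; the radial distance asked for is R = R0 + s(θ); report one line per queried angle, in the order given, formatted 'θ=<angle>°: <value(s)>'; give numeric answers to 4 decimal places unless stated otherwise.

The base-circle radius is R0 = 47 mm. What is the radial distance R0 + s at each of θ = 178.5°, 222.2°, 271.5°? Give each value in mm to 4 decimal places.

segment 1 (0° to 123°, simple-harmonic, h = 9) is passed completely: s = 0.0000 + (9) = 9.0000
θ = 178.5° falls in segment 2 (123° to 192.7°, uniform, h = 11): β = 178.5 − 123 = 55.5°, B = 69.7°; Δs = 11·55.5/69.7 = 8.7590; s = 9.0000 + 8.7590 = 17.7590
segment 2 (123° to 192.7°, uniform, h = 11) is passed completely: s = 9.0000 + (11) = 20.0000
θ = 222.2° falls in segment 3 (192.7° to 227°, simple-harmonic, h = -16): β = 222.2 − 192.7 = 29.5°, B = 34.3°; Δs = -16/2·(1 − cos(π·0.8601)) = -15.2392; s = 20.0000 − 15.2392 = 4.7608
segment 3 (192.7° to 227°, simple-harmonic, h = -16) is passed completely: s = 20.0000 + (-16) = 4.0000
θ = 271.5° falls in segment 4 (227° to 320.4°, cycloidal, h = 13): β = 271.5 − 227 = 44.5°, B = 93.4°; Δs = 13·(0.4764 − sin(2π·0.4764)/(2π)) = 5.8887; s = 4.0000 + 5.8887 = 9.8887
θ=178.5°: R = R0 + s = 47 + 17.7590 = 64.7590
θ=222.2°: R = R0 + s = 47 + 4.7608 = 51.7608
θ=271.5°: R = R0 + s = 47 + 9.8887 = 56.8887

θ=178.5°: 64.7590
θ=222.2°: 51.7608
θ=271.5°: 56.8887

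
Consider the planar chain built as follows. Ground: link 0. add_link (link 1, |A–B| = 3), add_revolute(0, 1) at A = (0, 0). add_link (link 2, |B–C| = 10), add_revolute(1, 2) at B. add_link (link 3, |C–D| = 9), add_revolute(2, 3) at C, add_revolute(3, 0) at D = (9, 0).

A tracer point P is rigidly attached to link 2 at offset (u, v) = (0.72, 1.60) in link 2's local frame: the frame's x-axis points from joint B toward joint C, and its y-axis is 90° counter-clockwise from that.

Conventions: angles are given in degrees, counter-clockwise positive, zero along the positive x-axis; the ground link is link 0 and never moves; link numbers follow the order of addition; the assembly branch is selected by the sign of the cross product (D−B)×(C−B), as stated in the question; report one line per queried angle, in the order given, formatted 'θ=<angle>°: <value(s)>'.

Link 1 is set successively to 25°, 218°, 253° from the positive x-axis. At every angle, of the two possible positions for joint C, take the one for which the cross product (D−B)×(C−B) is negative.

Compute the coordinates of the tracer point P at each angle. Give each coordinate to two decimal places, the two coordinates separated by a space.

A=(0,0), D=(9.00,0)
θ=25°: B = A + 3.00·(cos25°, sin25°) = (2.7189, 1.2679)
θ=25°: |BD| = 6.4078
θ=25°: circle(B,10.00) ∩ circle(D,9.00): a=4.6865, h=8.8339
θ=25°:   candidates: C₊=(9.0606,8.9998) cross=56.605; C₋=(5.5648,-8.3186) cross=-56.605
θ=25°:   branch - wants cross < 0 → take C=(5.5648,-8.3186) (cross=-56.605)
θ=25°: ex = (C−B)/|BC| = (0.2846,-0.9586); ey = (0.9586,0.2846)
θ=25°: P = B + 0.72·ex + 1.60·ey = (4.4577,1.0330)
θ=218°: B = A + 3.00·(cos218°, sin218°) = (-2.3640, -1.8470)
θ=218°: |BD| = 11.5131
θ=218°: circle(B,10.00) ∩ circle(D,9.00): a=6.5817, h=7.5287
θ=218°:   candidates: C₊=(2.9247,6.6400) cross=86.679; C₋=(5.3402,-8.2223) cross=-86.679
θ=218°:   branch - wants cross < 0 → take C=(5.3402,-8.2223) (cross=-86.679)
θ=218°: ex = (C−B)/|BC| = (0.7704,-0.6375); ey = (0.6375,0.7704)
θ=218°: P = B + 0.72·ex + 1.60·ey = (-0.7893,-1.0733)
θ=253°: B = A + 3.00·(cos253°, sin253°) = (-0.8771, -2.8689)
θ=253°: |BD| = 10.2853
θ=253°: circle(B,10.00) ∩ circle(D,9.00): a=6.0663, h=7.9498
θ=253°:   candidates: C₊=(2.7310,6.4575) cross=81.767; C₋=(7.1659,-8.8111) cross=-81.767
θ=253°:   branch - wants cross < 0 → take C=(7.1659,-8.8111) (cross=-81.767)
θ=253°: ex = (C−B)/|BC| = (0.8043,-0.5942); ey = (0.5942,0.8043)
θ=253°: P = B + 0.72·ex + 1.60·ey = (0.6527,-2.0099)

θ=25°: 4.46 1.03
θ=218°: -0.79 -1.07
θ=253°: 0.65 -2.01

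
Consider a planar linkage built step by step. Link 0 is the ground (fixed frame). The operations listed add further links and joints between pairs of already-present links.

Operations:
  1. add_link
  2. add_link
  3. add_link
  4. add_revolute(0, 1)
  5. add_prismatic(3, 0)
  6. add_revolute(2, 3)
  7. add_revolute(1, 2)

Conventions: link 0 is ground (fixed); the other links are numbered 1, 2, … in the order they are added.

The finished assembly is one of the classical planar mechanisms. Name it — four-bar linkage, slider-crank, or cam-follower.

links: 4 (incl. ground); joints: 3 revolute, 1 prismatic, 0 higher (cam) pair, forming one closed loop
4 links, 3 revolutes + 1 prismatic in one loop → slider-crank

slider-crank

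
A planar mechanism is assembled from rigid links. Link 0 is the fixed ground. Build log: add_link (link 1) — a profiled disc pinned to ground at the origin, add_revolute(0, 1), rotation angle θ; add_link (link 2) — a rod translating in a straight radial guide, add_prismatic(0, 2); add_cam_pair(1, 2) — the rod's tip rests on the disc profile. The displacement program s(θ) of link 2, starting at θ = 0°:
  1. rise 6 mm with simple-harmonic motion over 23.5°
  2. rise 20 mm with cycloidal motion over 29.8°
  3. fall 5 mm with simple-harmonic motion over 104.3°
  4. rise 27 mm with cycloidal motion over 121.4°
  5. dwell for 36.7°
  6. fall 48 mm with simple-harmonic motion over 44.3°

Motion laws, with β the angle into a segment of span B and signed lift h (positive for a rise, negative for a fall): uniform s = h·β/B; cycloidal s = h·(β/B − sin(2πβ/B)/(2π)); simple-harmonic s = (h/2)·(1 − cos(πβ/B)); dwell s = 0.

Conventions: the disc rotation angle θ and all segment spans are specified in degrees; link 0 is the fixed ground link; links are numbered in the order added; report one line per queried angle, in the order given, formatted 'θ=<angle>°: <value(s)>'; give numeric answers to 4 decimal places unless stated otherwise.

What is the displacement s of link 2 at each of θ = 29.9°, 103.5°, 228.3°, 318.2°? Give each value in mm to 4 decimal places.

seg 1 [0°–23.5°] simple-harmonic, h=6: full span → s += 6 → s = 6.0000
seg 2 [23.5°–53.3°] cycloidal, h=20: θ=29.9° here. β=6.4, B=29.8. 20·(0.2148 − sin(2π·0.2148)/(2π)) = 1.1899 → s = 7.1899
seg 2 [23.5°–53.3°] cycloidal, h=20: full span → s += 20 → s = 26.0000
seg 3 [53.3°–157.6°] simple-harmonic, h=-5: θ=103.5° here. β=50.2, B=104.3. -5/2·(1 − cos(π·0.4813)) = -2.3532 → s = 23.6468
seg 3 [53.3°–157.6°] simple-harmonic, h=-5: full span → s += -5 → s = 21.0000
seg 4 [157.6°–279°] cycloidal, h=27: θ=228.3° here. β=70.7, B=121.4. 27·(0.5824 − sin(2π·0.5824)/(2π)) = 17.8501 → s = 38.8501
seg 4 [157.6°–279°] cycloidal, h=27: full span → s += 27 → s = 48.0000
seg 5 [279°–315.7°] dwell: s stays 48.0000
seg 6 [315.7°–360°] simple-harmonic, h=-48: θ=318.2° here. β=2.5, B=44.3. -48/2·(1 − cos(π·0.0564)) = -0.3762 → s = 47.6238

θ=29.9°: 7.1899
θ=103.5°: 23.6468
θ=228.3°: 38.8501
θ=318.2°: 47.6238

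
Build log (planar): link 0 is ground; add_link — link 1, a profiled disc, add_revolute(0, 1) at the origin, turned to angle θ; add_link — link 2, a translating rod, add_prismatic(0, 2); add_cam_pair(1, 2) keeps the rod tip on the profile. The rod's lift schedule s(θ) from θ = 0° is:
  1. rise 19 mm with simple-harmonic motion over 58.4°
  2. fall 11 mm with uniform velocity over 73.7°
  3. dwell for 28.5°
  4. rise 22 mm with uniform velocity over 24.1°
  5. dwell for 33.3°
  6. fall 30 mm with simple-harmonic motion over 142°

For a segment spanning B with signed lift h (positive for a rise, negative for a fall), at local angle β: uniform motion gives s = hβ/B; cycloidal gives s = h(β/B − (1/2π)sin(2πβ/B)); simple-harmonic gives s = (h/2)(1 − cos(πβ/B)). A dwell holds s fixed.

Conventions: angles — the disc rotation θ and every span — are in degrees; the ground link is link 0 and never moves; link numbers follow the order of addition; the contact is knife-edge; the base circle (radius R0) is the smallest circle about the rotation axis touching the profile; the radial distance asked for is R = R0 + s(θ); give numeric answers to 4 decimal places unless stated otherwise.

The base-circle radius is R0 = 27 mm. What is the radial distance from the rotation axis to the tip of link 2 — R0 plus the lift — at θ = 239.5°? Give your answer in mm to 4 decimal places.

seg 1 [0°–58.4°] simple-harmonic, h=19: full span → s += 19 → s = 19.0000
seg 2 [58.4°–132.1°] uniform, h=-11: full span → s += -11 → s = 8.0000
seg 3 [132.1°–160.6°] dwell: s stays 8.0000
seg 4 [160.6°–184.7°] uniform, h=22: full span → s += 22 → s = 30.0000
seg 5 [184.7°–218°] dwell: s stays 30.0000
seg 6 [218°–360°] simple-harmonic, h=-30: θ=239.5° here. β=21.5, B=142. -30/2·(1 − cos(π·0.1514)) = -1.6652 → s = 28.3348
R = R0 + s = 27 + 28.3348 = 55.3348

55.3348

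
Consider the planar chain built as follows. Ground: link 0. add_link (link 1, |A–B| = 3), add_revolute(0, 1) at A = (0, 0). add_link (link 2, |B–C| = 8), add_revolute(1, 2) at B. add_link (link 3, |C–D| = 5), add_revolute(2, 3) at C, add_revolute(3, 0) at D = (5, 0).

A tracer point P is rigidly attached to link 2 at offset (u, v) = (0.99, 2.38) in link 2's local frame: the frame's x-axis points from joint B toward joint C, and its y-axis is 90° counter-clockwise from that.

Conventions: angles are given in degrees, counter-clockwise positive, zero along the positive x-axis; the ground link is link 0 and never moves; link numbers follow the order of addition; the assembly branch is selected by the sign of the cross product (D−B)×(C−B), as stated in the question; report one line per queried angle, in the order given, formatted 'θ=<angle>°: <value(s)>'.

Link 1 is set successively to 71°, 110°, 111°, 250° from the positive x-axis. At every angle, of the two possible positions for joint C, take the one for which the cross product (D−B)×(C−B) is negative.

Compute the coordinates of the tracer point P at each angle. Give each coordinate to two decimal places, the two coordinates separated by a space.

A=(0,0), D=(5.00,0)
θ=71°: B = A + 3.00·(cos71°, sin71°) = (0.9767, 2.8366)
θ=71°: |BD| = 4.9227
θ=71°: circle(B,8.00) ∩ circle(D,5.00): a=6.4226, h=4.7697
θ=71°:   candidates: C₊=(8.9743,3.0340) cross=23.480; C₋=(3.4774,-4.7625) cross=-23.480
θ=71°:   branch - wants cross < 0 → take C=(3.4774,-4.7625) (cross=-23.480)
θ=71°: ex = (C−B)/|BC| = (0.3126,-0.9499); ey = (0.9499,0.3126)
θ=71°: P = B + 0.99·ex + 2.38·ey = (3.5469,2.6401)
θ=110°: B = A + 3.00·(cos110°, sin110°) = (-1.0261, 2.8191)
θ=110°: |BD| = 6.6529
θ=110°: circle(B,8.00) ∩ circle(D,5.00): a=6.2575, h=4.9843
θ=110°:   candidates: C₊=(6.7539,4.6823) cross=33.160; C₋=(2.5298,-4.3472) cross=-33.160
θ=110°:   branch - wants cross < 0 → take C=(2.5298,-4.3472) (cross=-33.160)
θ=110°: ex = (C−B)/|BC| = (0.4445,-0.8958); ey = (0.8958,0.4445)
θ=110°: P = B + 0.99·ex + 2.38·ey = (1.5460,2.9901)
θ=111°: B = A + 3.00·(cos111°, sin111°) = (-1.0751, 2.8007)
θ=111°: |BD| = 6.6896
θ=111°: circle(B,8.00) ∩ circle(D,5.00): a=6.2598, h=4.9815
θ=111°:   candidates: C₊=(6.6952,4.7038) cross=33.324; C₋=(2.5240,-4.3439) cross=-33.324
θ=111°:   branch - wants cross < 0 → take C=(2.5240,-4.3439) (cross=-33.324)
θ=111°: ex = (C−B)/|BC| = (0.4499,-0.8931); ey = (0.8931,0.4499)
θ=111°: P = B + 0.99·ex + 2.38·ey = (1.4958,2.9873)
θ=250°: B = A + 3.00·(cos250°, sin250°) = (-1.0261, -2.8191)
θ=250°: |BD| = 6.6529
θ=250°: circle(B,8.00) ∩ circle(D,5.00): a=6.2575, h=4.9843
θ=250°:   candidates: C₊=(2.5298,4.3472) cross=33.160; C₋=(6.7539,-4.6823) cross=-33.160
θ=250°:   branch - wants cross < 0 → take C=(6.7539,-4.6823) (cross=-33.160)
θ=250°: ex = (C−B)/|BC| = (0.9725,-0.2329); ey = (0.2329,0.9725)
θ=250°: P = B + 0.99·ex + 2.38·ey = (0.4910,-0.7351)

θ=71°: 3.55 2.64
θ=110°: 1.55 2.99
θ=111°: 1.50 2.99
θ=250°: 0.49 -0.74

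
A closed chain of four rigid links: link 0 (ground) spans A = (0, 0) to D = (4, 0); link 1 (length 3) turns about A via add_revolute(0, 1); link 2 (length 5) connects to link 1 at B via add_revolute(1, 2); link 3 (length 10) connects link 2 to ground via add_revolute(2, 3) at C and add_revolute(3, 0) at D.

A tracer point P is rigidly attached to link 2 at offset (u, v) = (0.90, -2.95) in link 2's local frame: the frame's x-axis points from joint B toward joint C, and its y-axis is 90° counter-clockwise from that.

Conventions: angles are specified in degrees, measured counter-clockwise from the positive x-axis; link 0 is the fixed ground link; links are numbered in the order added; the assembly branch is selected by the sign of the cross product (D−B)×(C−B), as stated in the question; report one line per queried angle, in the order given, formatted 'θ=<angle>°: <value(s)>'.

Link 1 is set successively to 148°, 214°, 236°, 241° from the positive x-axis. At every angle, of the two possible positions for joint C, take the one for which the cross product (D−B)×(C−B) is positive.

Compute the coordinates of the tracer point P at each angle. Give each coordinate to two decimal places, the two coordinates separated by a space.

A=(0,0), D=(4.00,0)
θ=148°: B = A + 3.00·(cos148°, sin148°) = (-2.5441, 1.5898)
θ=148°: |BD| = 6.7345
θ=148°: circle(B,5.00) ∩ circle(D,10.00): a=-2.2011, h=4.4894
θ=148°:   candidates: C₊=(-3.6233,6.4719) cross=30.234; C₋=(-5.7428,-2.2532) cross=-30.234
θ=148°:   branch + wants cross > 0 → take C=(-3.6233,6.4719) (cross=30.234)
θ=148°: ex = (C−B)/|BC| = (-0.2158,0.9764); ey = (-0.9764,-0.2158)
θ=148°: P = B + 0.90·ex + -2.95·ey = (0.1421,3.1052)
θ=214°: B = A + 3.00·(cos214°, sin214°) = (-2.4871, -1.6776)
θ=214°: |BD| = 6.7005
θ=214°: circle(B,5.00) ∩ circle(D,10.00): a=-2.2463, h=4.4670
θ=214°:   candidates: C₊=(-5.7803,2.0847) cross=29.931; C₋=(-3.5435,-6.5647) cross=-29.931
θ=214°:   branch + wants cross > 0 → take C=(-5.7803,2.0847) (cross=29.931)
θ=214°: ex = (C−B)/|BC| = (-0.6586,0.7525); ey = (-0.7525,-0.6586)
θ=214°: P = B + 0.90·ex + -2.95·ey = (-0.8601,0.9426)
θ=236°: B = A + 3.00·(cos236°, sin236°) = (-1.6776, -2.4871)
θ=236°: |BD| = 6.1984
θ=236°: circle(B,5.00) ∩ circle(D,10.00): a=-2.9507, h=4.0365
θ=236°:   candidates: C₊=(-6.0000,0.0262) cross=25.020; C₋=(-2.7607,-7.3684) cross=-25.020
θ=236°:   branch + wants cross > 0 → take C=(-6.0000,0.0262) (cross=25.020)
θ=236°: ex = (C−B)/|BC| = (-0.8645,0.5027); ey = (-0.5027,-0.8645)
θ=236°: P = B + 0.90·ex + -2.95·ey = (-0.9727,0.5155)
θ=241°: B = A + 3.00·(cos241°, sin241°) = (-1.4544, -2.6239)
θ=241°: |BD| = 6.0527
θ=241°: circle(B,5.00) ∩ circle(D,10.00): a=-3.1692, h=3.8673
θ=241°:   candidates: C₊=(-5.9869,-0.5127) cross=23.408; C₋=(-2.6339,-7.4828) cross=-23.408
θ=241°:   branch + wants cross > 0 → take C=(-5.9869,-0.5127) (cross=23.408)
θ=241°: ex = (C−B)/|BC| = (-0.9065,0.4222); ey = (-0.4222,-0.9065)
θ=241°: P = B + 0.90·ex + -2.95·ey = (-1.0247,0.4303)

θ=148°: 0.14 3.11
θ=214°: -0.86 0.94
θ=236°: -0.97 0.52
θ=241°: -1.02 0.43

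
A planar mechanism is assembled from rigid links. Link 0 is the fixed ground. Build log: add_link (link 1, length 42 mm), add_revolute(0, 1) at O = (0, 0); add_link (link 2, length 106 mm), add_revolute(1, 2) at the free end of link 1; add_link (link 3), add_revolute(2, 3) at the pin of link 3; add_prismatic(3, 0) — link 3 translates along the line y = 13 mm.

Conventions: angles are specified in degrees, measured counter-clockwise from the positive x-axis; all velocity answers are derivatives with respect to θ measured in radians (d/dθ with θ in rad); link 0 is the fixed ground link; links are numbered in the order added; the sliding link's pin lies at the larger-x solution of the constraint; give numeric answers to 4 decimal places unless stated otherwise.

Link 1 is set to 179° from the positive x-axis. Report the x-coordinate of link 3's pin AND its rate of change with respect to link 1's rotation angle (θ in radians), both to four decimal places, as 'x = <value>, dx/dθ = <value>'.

geometry: r = 42 mm, L = 106 mm, e = 13 mm
crank pin P = (r cos θ, r sin θ) = (-41.993603, 0.733001)
h = r sin θ − e = 0.733001 − 13 = -12.266999
x = r cos θ + √(L² − h²) = -41.993603 + 105.287800 = 63.294196
dx/dθ = −r sin θ − h·r cos θ/√(L² − h²) (θ in radians; h = -12.266999) = -5.625643

x = 63.2942, dx/dθ = -5.6256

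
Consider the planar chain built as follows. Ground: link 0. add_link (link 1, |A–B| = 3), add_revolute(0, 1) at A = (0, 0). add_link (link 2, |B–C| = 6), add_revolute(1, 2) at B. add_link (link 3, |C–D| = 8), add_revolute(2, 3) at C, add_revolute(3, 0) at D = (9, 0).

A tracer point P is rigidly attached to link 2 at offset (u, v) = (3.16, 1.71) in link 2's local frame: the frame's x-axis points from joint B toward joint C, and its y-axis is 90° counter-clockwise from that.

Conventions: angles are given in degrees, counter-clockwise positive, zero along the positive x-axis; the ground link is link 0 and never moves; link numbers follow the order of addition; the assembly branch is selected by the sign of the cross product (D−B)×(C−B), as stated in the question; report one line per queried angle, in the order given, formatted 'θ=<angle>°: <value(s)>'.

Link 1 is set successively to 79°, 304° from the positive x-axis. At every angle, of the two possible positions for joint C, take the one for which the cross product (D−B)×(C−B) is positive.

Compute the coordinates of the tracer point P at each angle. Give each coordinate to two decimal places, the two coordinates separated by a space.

A=(0,0), D=(9.00,0)
θ=79°: B = A + 3.00·(cos79°, sin79°) = (0.5724, 2.9449)
θ=79°: |BD| = 8.9273
θ=79°: circle(B,6.00) ∩ circle(D,8.00): a=2.8954, h=5.2551
θ=79°:   candidates: C₊=(5.0393,6.9507) cross=46.914; C₋=(1.5722,-2.9712) cross=-46.914
θ=79°:   branch + wants cross > 0 → take C=(5.0393,6.9507) (cross=46.914)
θ=79°: ex = (C−B)/|BC| = (0.7445,0.6676); ey = (-0.6676,0.7445)
θ=79°: P = B + 3.16·ex + 1.71·ey = (1.7833,6.3277)
θ=304°: B = A + 3.00·(cos304°, sin304°) = (1.6776, -2.4871)
θ=304°: |BD| = 7.7333
θ=304°: circle(B,6.00) ∩ circle(D,8.00): a=2.0563, h=5.6366
θ=304°:   candidates: C₊=(1.8118,3.5114) cross=43.590; C₋=(5.4374,-7.1630) cross=-43.590
θ=304°:   branch + wants cross > 0 → take C=(1.8118,3.5114) (cross=43.590)
θ=304°: ex = (C−B)/|BC| = (0.0224,0.9997); ey = (-0.9997,0.0224)
θ=304°: P = B + 3.16·ex + 1.71·ey = (0.0387,0.7104)

θ=79°: 1.78 6.33
θ=304°: 0.04 0.71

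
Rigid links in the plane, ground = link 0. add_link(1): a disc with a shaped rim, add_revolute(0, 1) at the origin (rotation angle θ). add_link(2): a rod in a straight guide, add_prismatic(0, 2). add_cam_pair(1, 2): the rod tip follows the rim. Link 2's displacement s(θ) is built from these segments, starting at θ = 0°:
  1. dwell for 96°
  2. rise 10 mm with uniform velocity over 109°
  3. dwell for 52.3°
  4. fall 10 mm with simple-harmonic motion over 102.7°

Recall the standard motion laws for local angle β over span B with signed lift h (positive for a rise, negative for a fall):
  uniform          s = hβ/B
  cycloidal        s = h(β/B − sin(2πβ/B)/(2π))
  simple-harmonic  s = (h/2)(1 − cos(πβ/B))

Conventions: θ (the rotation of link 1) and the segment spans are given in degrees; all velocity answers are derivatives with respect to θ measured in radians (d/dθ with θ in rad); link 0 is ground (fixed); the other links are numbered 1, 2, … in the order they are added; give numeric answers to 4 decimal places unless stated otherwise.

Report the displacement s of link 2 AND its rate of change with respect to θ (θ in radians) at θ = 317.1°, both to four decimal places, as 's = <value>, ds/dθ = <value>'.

segment 1 (0° to 96°, dwell): s unchanged at 0.0000
segment 2 (96° to 205°, uniform, h = 10) is passed completely: s = 0.0000 + (10) = 10.0000
segment 3 (205° to 257.3°, dwell): s unchanged at 10.0000
θ = 317.1° falls in segment 4 (257.3° to 360°, simple-harmonic, h = -10): β = 317.1 − 257.3 = 59.8°, B = 102.7°; Δs = -10/2·(1 − cos(π·0.5823)) = -6.2781; s = 10.0000 − 6.2781 = 3.7219
velocity in seg [257.3°–360°] (simple-harmonic), θ in radians: β = 59.8° = 1.0437 rad, B = 102.7° = 1.7925 rad; ds/dθ = (πh/(2B)) sin(πβ/B) = (π·(-10)/(2·1.7925)) sin(π·0.5823) = -8.472253 mm/rad

s = 3.7219, ds/dθ = -8.4723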